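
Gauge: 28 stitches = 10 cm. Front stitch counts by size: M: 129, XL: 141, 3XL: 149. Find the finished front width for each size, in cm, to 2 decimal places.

28/10 = 2.8 sts per cm.
M: 129 / 2.8 = 46.071 → 46.07 cm.
XL: 141 / 2.8 = 50.357 → 50.36 cm.
3XL: 149 / 2.8 = 53.214 → 53.21 cm.

M 46.07 cm; XL 50.36 cm; 3XL 53.21 cm.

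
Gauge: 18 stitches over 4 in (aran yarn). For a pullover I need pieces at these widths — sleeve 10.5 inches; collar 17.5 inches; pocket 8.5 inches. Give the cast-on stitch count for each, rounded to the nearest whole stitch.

sleeve 47; collar 79; pocket 38.

Rate = 18/4 = 4.5 sts per in.
sleeve: 10.5 × 4.5 = 47.25 → 47.
collar: 17.5 × 4.5 = 78.75 → 79.
pocket: 8.5 × 4.5 = 38.25 → 38.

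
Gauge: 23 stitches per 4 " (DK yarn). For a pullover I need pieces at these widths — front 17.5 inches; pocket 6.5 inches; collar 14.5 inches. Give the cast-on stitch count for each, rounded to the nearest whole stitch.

front 101; pocket 37; collar 83.

Rate = 23/4 = 5.75 sts per in.
front: 17.5 × 5.75 = 100.62 → 101.
pocket: 6.5 × 5.75 = 37.38 → 37.
collar: 14.5 × 5.75 = 83.38 → 83.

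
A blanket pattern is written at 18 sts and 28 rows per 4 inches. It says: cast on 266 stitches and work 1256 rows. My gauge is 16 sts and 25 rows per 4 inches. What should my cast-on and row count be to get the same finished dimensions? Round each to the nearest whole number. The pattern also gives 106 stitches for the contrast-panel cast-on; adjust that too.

Cast on 236 stitches; work 1121 rows; contrast-panel cast-on 94 stitches.

Stitches: 266 × 16/18 = 236.44 → 236.
Rows: 1256 × 25/28 = 1121.43 → 1121.
contrast-panel cast-on: 106 × 16/18 = 94.22 → 94.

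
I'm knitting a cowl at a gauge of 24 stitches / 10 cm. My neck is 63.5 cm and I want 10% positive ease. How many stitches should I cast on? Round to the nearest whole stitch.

Finished = 63.5 × 1.10 = 69.85 cm.
24 / 10 = 2.4 sts per cm.
69.85 × 2.4 = 167.64 sts.
→ 168 sts.

CO 168 sts.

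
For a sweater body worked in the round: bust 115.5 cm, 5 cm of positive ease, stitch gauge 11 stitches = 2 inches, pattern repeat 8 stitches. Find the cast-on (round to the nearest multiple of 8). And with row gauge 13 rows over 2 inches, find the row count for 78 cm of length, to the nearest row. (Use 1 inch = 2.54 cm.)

Cast on 264 stitches; work 200 rows.

Finished = 115.5 + 5 = 120.5 cm.
120.5 cm × 1/2.54 = 47.44 inches.
11/2 = 5.5 sts per in; 47.44 × 5.5 = 260.93 sts.
Nearest multiple of 8 → 264.
78 cm = 30.71 inches; × 6.5 = 199.61 → 200 rows.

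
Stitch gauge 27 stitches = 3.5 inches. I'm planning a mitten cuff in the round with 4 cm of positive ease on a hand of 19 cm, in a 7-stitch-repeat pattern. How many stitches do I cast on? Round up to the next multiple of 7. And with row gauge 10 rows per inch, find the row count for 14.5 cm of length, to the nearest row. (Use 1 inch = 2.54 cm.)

Finished = 19 + 4 = 23 cm.
23 cm × 1/2.54 = 9.06 inches.
27/3.5 = 7.714 sts per in; 9.06 × 7.714 = 69.85 sts.
Next multiple of 7 → 70.
14.5 cm = 5.71 inches; × 10 = 57.09 → 57 rows.

Cast on 70 stitches; work 57 rows.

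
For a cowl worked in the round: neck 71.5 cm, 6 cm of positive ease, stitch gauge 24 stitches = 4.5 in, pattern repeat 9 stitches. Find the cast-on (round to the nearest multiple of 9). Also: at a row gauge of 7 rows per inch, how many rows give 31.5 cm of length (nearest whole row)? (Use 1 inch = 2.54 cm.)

Finished = 71.5 + 6 = 77.5 cm.
77.5 cm × 1/2.54 = 30.51 inches.
24/4.5 = 5.333 sts per in; 30.51 × 5.333 = 162.73 sts.
Nearest multiple of 9 → 162.
31.5 cm = 12.40 inches; × 7 = 86.81 → 87 rows.

Cast on 162 stitches; work 87 rows.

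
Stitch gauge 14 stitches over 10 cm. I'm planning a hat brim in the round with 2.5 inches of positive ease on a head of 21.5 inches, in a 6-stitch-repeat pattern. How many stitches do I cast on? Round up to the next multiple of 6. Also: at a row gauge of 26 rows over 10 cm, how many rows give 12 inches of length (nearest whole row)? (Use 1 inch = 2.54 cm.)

Cast on 90 stitches; work 79 rows.

Finished = 21.5 + 2.5 = 24 inches.
24 inches × 2.54 = 60.96 cm.
14/10 = 1.4 sts per cm; 60.96 × 1.4 = 85.34 sts.
Next multiple of 6 → 90.
12 inches = 30.48 cm; × 2.6 = 79.25 → 79 rows.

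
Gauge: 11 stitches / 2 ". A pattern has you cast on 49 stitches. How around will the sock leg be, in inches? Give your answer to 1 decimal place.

8.9 inches.

11 stitches / 2 inch = 5.5 stitches per inch.
49 / 5.5 = 8.91 inches.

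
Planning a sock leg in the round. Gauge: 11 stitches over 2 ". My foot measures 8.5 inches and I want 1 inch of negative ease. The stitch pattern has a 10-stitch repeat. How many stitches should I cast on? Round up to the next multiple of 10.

50 stitches.

Finished = 8.5 − 1 = 7.5 inches.
11 / 2 = 5.5 sts/in.
7.5 × 5.5 = 41.25 sts.
Next multiple of 10: 50.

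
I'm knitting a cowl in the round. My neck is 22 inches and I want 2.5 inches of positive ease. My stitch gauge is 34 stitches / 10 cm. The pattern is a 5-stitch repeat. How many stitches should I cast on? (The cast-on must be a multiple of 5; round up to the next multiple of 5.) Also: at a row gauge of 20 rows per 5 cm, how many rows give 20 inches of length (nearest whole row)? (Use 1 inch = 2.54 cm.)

Cast on 215 stitches; work 203 rows.

Finished = 22 + 2.5 = 24.5 inches.
24.5 inches × 2.54 = 62.23 cm.
34/10 = 3.4 sts per cm; 62.23 × 3.4 = 211.58 sts.
Next multiple of 5 → 215.
20 inches = 50.80 cm; × 4 = 203.20 → 203 rows.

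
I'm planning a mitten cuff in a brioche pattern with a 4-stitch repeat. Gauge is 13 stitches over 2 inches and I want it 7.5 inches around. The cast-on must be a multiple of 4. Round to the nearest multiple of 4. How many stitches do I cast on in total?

48 stitches.

13 / 2 = 6.5 sts per inch.
7.5 × 6.5 = 48.75 sts.
Nearest multiple of 4: 48.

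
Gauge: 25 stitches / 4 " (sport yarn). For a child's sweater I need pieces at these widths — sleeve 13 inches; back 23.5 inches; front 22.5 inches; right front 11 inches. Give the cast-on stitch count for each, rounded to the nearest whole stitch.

Rate = 25/4 = 6.25 sts per in.
sleeve: 13 × 6.25 = 81.25 → 81.
back: 23.5 × 6.25 = 146.88 → 147.
front: 22.5 × 6.25 = 140.62 → 141.
right front: 11 × 6.25 = 68.75 → 69.

sleeve 81; back 147; front 141; right front 69.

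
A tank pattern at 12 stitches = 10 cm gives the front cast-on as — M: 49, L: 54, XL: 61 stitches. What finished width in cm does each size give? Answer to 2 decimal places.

12/10 = 1.2 sts per cm.
M: 49 / 1.2 = 40.833 → 40.83 cm.
L: 54 / 1.2 = 45.000 → 45.00 cm.
XL: 61 / 1.2 = 50.833 → 50.83 cm.

M 40.83 cm; L 45.00 cm; XL 50.83 cm.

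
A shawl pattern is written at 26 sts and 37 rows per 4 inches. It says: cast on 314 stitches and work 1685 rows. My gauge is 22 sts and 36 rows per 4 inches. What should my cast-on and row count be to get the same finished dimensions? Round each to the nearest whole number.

Cast on 266 stitches; work 1639 rows.

Stitches: 314 × 22/26 = 265.69 → 266.
Rows: 1685 × 36/37 = 1639.46 → 1639.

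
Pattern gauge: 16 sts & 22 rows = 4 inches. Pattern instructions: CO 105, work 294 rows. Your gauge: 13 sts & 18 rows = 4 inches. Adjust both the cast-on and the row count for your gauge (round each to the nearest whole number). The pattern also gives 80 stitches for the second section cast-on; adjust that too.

Stitches: 105 × 13/16 = 85.31 → 85.
Rows: 294 × 18/22 = 240.55 → 241.
second section cast-on: 80 × 13/16 = 65.00 → 65.

Cast on 85 stitches; work 241 rows; second section cast-on 65 stitches.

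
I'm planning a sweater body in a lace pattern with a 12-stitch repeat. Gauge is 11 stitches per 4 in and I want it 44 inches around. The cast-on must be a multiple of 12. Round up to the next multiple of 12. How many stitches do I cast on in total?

CO 132 sts.

11 / 4 = 2.75 sts per inch.
44 × 2.75 = 121.00 sts.
Next multiple of 12: 132.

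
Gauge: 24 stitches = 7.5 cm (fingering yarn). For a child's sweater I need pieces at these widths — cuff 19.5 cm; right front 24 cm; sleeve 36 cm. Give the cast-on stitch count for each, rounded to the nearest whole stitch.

cuff 62; right front 77; sleeve 115.

Rate = 24/7.5 = 3.2 sts per cm.
cuff: 19.5 × 3.2 = 62.40 → 62.
right front: 24 × 3.2 = 76.80 → 77.
sleeve: 36 × 3.2 = 115.20 → 115.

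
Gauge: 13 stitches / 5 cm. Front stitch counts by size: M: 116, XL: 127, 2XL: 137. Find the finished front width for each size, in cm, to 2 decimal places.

13/5 = 2.6 sts per cm.
M: 116 / 2.6 = 44.615 → 44.62 cm.
XL: 127 / 2.6 = 48.846 → 48.85 cm.
2XL: 137 / 2.6 = 52.692 → 52.69 cm.

M 44.62 cm; XL 48.85 cm; 2XL 52.69 cm.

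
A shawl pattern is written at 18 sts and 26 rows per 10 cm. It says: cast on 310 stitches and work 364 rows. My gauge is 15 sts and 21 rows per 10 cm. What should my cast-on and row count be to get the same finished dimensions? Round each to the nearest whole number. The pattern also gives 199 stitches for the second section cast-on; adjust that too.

Stitches: 310 × 15/18 = 258.33 → 258.
Rows: 364 × 21/26 = 294.00 → 294.
second section cast-on: 199 × 15/18 = 165.83 → 166.

Cast on 258 stitches; work 294 rows; second section cast-on 166 stitches.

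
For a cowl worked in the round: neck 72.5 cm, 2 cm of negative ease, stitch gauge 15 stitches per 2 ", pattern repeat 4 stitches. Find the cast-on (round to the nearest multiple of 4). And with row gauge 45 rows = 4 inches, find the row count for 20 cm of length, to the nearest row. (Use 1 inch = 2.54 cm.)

Finished = 72.5 − 2 = 70.5 cm.
70.5 cm × 1/2.54 = 27.76 inches.
15/2 = 7.5 sts per in; 27.76 × 7.5 = 208.17 sts.
Nearest multiple of 4 → 208.
20 cm = 7.87 inches; × 11.25 = 88.58 → 89 rows.

Cast on 208 stitches; work 89 rows.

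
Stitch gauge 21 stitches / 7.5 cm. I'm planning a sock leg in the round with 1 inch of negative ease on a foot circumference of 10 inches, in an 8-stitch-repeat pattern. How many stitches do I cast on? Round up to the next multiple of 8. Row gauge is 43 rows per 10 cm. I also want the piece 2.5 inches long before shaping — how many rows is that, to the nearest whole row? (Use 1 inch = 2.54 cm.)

Finished = 10 − 1 = 9 inches.
9 inches × 2.54 = 22.86 cm.
21/7.5 = 2.8 sts per cm; 22.86 × 2.8 = 64.01 sts.
Next multiple of 8 → 72.
2.5 inches = 6.35 cm; × 4.3 = 27.30 → 27 rows.

Cast on 72 stitches; work 27 rows.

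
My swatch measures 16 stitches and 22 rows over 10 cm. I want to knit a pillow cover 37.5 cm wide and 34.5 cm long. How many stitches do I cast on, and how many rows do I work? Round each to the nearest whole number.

Stitch gauge = 16/10 = 1.6 sts/cm; 37.5 × 1.6 = 60.00 → 60 sts.
Row gauge = 22/10 = 2.2 rows/cm; 34.5 × 2.2 = 75.90 → 76 rows.

Cast on 60 stitches and work 76 rows.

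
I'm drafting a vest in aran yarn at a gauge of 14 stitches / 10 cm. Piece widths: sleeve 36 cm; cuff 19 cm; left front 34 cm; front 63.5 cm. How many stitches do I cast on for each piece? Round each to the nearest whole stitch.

Rate = 14/10 = 1.4 sts per cm.
sleeve: 36 × 1.4 = 50.40 → 50.
cuff: 19 × 1.4 = 26.60 → 27.
left front: 34 × 1.4 = 47.60 → 48.
front: 63.5 × 1.4 = 88.90 → 89.

sleeve 50; cuff 27; left front 48; front 89.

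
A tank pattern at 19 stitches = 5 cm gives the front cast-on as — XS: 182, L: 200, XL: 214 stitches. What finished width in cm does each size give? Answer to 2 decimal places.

19/5 = 3.8 sts per cm.
XS: 182 / 3.8 = 47.895 → 47.89 cm.
L: 200 / 3.8 = 52.632 → 52.63 cm.
XL: 214 / 3.8 = 56.316 → 56.32 cm.

XS 47.89 cm; L 52.63 cm; XL 56.32 cm.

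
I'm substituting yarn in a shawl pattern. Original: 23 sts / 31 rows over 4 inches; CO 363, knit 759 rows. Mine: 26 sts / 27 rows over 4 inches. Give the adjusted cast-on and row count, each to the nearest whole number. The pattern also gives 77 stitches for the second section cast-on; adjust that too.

Stitches: 363 × 26/23 = 410.35 → 410.
Rows: 759 × 27/31 = 661.06 → 661.
second section cast-on: 77 × 26/23 = 87.04 → 87.

Cast on 410 stitches; work 661 rows; second section cast-on 87 stitches.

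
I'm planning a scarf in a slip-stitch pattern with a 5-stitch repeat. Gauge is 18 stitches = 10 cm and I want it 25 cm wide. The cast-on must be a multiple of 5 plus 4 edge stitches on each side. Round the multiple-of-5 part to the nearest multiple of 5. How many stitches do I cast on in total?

43 stitches.

18 / 10 = 1.8 sts per cm.
25 × 1.8 = 45.00 sts.
Less 8 edge sts → 37.00 for the repeat.
Nearest multiple of 5: 35.
Add back 8 edge sts → 43.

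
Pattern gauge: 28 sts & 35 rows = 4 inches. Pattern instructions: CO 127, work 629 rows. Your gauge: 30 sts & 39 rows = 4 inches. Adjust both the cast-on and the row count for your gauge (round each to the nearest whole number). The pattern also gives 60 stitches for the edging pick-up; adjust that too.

Stitches: 127 × 30/28 = 136.07 → 136.
Rows: 629 × 39/35 = 700.89 → 701.
edging pick-up: 60 × 30/28 = 64.29 → 64.

Cast on 136 stitches; work 701 rows; edging pick-up 64 stitches.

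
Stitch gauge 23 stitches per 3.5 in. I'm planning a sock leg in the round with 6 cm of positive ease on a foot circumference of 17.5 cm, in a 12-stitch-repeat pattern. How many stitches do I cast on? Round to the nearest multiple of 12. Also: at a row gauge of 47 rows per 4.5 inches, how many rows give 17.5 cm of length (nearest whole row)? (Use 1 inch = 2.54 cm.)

Cast on 60 stitches; work 72 rows.

Finished = 17.5 + 6 = 23.5 cm.
23.5 cm × 1/2.54 = 9.25 inches.
23/3.5 = 6.571 sts per in; 9.25 × 6.571 = 60.80 sts.
Nearest multiple of 12 → 60.
17.5 cm = 6.89 inches; × 10.444 = 71.96 → 72 rows.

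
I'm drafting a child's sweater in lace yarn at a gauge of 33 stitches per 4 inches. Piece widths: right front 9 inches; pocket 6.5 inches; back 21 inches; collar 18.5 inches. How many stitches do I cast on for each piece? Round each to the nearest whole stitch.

Rate = 33/4 = 8.25 sts per in.
right front: 9 × 8.25 = 74.25 → 74.
pocket: 6.5 × 8.25 = 53.62 → 54.
back: 21 × 8.25 = 173.25 → 173.
collar: 18.5 × 8.25 = 152.62 → 153.

right front 74; pocket 54; back 173; collar 153.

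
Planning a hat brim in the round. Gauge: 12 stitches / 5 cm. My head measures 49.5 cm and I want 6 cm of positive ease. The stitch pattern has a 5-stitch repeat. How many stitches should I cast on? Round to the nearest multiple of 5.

Cast on 135 stitches.

Finished = 49.5 + 6 = 55.5 cm.
12 / 5 = 2.4 sts/cm.
55.5 × 2.4 = 133.20 sts.
Nearest multiple of 5: 135.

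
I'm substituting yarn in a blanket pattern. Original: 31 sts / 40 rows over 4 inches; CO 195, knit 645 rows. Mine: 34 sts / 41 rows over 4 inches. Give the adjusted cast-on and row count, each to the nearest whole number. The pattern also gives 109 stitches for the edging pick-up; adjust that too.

Stitches: 195 × 34/31 = 213.87 → 214.
Rows: 645 × 41/40 = 661.12 → 661.
edging pick-up: 109 × 34/31 = 119.55 → 120.

Cast on 214 stitches; work 661 rows; edging pick-up 120 stitches.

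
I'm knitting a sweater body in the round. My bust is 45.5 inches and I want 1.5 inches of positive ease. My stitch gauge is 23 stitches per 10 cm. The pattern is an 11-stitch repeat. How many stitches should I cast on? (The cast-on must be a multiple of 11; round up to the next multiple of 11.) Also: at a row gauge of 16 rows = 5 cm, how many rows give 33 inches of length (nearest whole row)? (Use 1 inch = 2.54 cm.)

Cast on 275 stitches; work 268 rows.

Finished = 45.5 + 1.5 = 47 inches.
47 inches × 2.54 = 119.38 cm.
23/10 = 2.3 sts per cm; 119.38 × 2.3 = 274.57 sts.
Next multiple of 11 → 275.
33 inches = 83.82 cm; × 3.2 = 268.22 → 268 rows.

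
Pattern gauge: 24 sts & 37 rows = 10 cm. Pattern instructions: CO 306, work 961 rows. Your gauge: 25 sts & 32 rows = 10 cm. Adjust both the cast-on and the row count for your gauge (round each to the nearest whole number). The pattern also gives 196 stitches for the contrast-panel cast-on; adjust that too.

Stitches: 306 × 25/24 = 318.75 → 319.
Rows: 961 × 32/37 = 831.14 → 831.
contrast-panel cast-on: 196 × 25/24 = 204.17 → 204.

Cast on 319 stitches; work 831 rows; contrast-panel cast-on 204 stitches.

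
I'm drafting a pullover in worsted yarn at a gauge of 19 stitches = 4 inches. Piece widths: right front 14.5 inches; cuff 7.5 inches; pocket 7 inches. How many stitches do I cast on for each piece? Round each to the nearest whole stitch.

right front 69; cuff 36; pocket 33.

Rate = 19/4 = 4.75 sts per in.
right front: 14.5 × 4.75 = 68.88 → 69.
cuff: 7.5 × 4.75 = 35.62 → 36.
pocket: 7 × 4.75 = 33.25 → 33.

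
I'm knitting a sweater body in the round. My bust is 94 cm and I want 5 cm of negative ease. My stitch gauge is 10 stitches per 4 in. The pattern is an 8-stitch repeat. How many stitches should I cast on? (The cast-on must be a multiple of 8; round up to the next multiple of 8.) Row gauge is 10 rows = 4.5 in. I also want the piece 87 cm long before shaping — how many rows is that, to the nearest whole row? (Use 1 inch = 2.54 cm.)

Cast on 88 stitches; work 76 rows.

Finished = 94 − 5 = 89 cm.
89 cm × 1/2.54 = 35.04 inches.
10/4 = 2.5 sts per in; 35.04 × 2.5 = 87.60 sts.
Next multiple of 8 → 88.
87 cm = 34.25 inches; × 2.222 = 76.12 → 76 rows.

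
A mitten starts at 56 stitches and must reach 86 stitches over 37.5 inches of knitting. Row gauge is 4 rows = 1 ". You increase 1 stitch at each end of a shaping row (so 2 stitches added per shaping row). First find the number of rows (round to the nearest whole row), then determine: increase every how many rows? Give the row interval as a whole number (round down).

Increase every 10th row.

Rows = 37.5 × 4 = 150.0 → 150 rows.
Stitches to add: 30 → 15 shaping rows (at 2 st each).
150 / 15 = 10.00 → every 10 rows.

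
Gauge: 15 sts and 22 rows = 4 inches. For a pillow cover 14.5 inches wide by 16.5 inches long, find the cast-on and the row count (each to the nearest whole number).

Cast on 54 stitches and work 91 rows.

Stitch gauge = 15/4 = 3.75 sts/in; 14.5 × 3.75 = 54.38 → 54 sts.
Row gauge = 22/4 = 5.5 rows/in; 16.5 × 5.5 = 90.75 → 91 rows.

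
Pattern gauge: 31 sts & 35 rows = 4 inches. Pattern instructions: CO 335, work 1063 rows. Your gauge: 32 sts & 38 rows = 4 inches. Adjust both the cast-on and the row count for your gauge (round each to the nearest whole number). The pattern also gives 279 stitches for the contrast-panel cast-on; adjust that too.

Stitches: 335 × 32/31 = 345.81 → 346.
Rows: 1063 × 38/35 = 1154.11 → 1154.
contrast-panel cast-on: 279 × 32/31 = 288.00 → 288.

Cast on 346 stitches; work 1154 rows; contrast-panel cast-on 288 stitches.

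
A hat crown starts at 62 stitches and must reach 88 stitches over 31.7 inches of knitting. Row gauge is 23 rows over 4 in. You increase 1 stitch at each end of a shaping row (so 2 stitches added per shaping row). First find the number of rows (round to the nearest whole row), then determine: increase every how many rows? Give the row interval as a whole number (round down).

Increase every 14th row.

Rows = 31.7 × 5.75 = 182.3 → 182 rows.
Stitches to add: 26 → 13 shaping rows (at 2 st each).
182 / 13 = 14.00 → every 14 rows.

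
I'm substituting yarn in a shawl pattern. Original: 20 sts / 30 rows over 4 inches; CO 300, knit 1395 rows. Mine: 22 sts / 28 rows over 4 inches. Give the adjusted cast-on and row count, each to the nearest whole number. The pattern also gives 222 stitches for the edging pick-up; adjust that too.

Cast on 330 stitches; work 1302 rows; edging pick-up 244 stitches.

Stitches: 300 × 22/20 = 330.00 → 330.
Rows: 1395 × 28/30 = 1302.00 → 1302.
edging pick-up: 222 × 22/20 = 244.20 → 244.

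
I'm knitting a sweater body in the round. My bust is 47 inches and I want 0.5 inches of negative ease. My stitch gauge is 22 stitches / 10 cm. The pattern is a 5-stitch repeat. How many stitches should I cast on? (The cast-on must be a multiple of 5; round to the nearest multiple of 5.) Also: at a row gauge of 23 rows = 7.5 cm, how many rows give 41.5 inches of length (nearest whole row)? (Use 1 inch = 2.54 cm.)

Finished = 47 − 0.5 = 46.5 inches.
46.5 inches × 2.54 = 118.11 cm.
22/10 = 2.2 sts per cm; 118.11 × 2.2 = 259.84 sts.
Nearest multiple of 5 → 260.
41.5 inches = 105.41 cm; × 3.067 = 323.26 → 323 rows.

Cast on 260 stitches; work 323 rows.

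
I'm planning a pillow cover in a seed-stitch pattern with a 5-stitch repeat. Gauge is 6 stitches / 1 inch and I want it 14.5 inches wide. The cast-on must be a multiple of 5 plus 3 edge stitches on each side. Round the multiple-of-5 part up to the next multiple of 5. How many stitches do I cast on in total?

Cast on 91 stitches.

6 / 1 = 6 sts per inch.
14.5 × 6 = 87.00 sts.
Less 6 edge sts → 81.00 for the repeat.
Next multiple of 5: 85.
Add back 6 edge sts → 91.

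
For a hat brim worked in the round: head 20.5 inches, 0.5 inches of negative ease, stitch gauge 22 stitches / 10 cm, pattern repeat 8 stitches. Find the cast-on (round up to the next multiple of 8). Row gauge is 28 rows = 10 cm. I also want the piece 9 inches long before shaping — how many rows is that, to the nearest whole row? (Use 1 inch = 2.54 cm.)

Finished = 20.5 − 0.5 = 20 inches.
20 inches × 2.54 = 50.80 cm.
22/10 = 2.2 sts per cm; 50.80 × 2.2 = 111.76 sts.
Next multiple of 8 → 112.
9 inches = 22.86 cm; × 2.8 = 64.01 → 64 rows.

Cast on 112 stitches; work 64 rows.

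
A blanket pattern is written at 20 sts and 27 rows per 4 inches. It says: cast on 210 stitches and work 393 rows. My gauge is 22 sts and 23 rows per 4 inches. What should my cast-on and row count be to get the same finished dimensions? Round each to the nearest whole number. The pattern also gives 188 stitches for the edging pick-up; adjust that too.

Stitches: 210 × 22/20 = 231.00 → 231.
Rows: 393 × 23/27 = 334.78 → 335.
edging pick-up: 188 × 22/20 = 206.80 → 207.

Cast on 231 stitches; work 335 rows; edging pick-up 207 stitches.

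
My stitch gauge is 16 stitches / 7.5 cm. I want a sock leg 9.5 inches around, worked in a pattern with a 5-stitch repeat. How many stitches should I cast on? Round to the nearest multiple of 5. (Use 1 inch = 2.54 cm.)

9.5 in = 9.5 × 2.54 = 24.13 cm.
16 / 7.5 = 2.133 sts/cm.
24.13 × 2.133 = 51.48 sts.
→ 50.

50 stitches.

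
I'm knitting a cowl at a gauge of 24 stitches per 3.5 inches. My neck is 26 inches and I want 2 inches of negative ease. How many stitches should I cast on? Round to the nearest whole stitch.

Cast on 165 stitches.

Finished = 26 − 2 = 24 in.
24 / 3.5 = 6.857 sts per inch.
24.00 × 6.857 = 164.57 sts.
→ 165 sts.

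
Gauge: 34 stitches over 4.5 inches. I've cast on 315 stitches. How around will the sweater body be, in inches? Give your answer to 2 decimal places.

41.69 inches.

34 stitches / 4.5 inch = 7.556 stitches per inch.
315 / 7.556 = 41.691 inches.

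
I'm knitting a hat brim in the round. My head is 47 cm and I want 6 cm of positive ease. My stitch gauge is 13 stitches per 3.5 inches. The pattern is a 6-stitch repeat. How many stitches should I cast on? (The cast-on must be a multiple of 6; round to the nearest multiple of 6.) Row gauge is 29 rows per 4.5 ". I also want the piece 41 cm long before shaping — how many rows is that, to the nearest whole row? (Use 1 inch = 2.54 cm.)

Cast on 78 stitches; work 104 rows.

Finished = 47 + 6 = 53 cm.
53 cm × 1/2.54 = 20.87 inches.
13/3.5 = 3.714 sts per in; 20.87 × 3.714 = 77.50 sts.
Nearest multiple of 6 → 78.
41 cm = 16.14 inches; × 6.444 = 104.02 → 104 rows.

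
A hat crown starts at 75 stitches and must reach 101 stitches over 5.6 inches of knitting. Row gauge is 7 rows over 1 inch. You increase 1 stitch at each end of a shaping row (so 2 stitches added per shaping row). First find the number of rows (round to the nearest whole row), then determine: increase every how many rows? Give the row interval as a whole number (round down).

Increase every 3rd row.

Rows = 5.6 × 7 = 39.2 → 39 rows.
Stitches to add: 26 → 13 shaping rows (at 2 st each).
39 / 13 = 3.00 → every 3 rows.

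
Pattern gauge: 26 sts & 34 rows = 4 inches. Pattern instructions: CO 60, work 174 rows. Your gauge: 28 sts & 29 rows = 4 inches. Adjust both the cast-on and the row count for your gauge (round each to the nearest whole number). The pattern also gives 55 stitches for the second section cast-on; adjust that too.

Stitches: 60 × 28/26 = 64.62 → 65.
Rows: 174 × 29/34 = 148.41 → 148.
second section cast-on: 55 × 28/26 = 59.23 → 59.

Cast on 65 stitches; work 148 rows; second section cast-on 59 stitches.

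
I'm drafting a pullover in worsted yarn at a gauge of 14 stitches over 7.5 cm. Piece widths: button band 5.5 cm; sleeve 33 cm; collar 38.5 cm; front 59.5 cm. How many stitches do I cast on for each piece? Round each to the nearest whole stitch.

Rate = 14/7.5 = 1.867 sts per cm.
button band: 5.5 × 1.867 = 10.27 → 10.
sleeve: 33 × 1.867 = 61.60 → 62.
collar: 38.5 × 1.867 = 71.87 → 72.
front: 59.5 × 1.867 = 111.07 → 111.

button band 10; sleeve 62; collar 72; front 111.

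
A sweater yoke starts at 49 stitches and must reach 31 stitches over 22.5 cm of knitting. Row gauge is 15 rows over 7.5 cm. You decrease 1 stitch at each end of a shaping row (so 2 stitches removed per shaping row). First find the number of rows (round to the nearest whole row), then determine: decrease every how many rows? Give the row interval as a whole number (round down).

Decrease every 5th row.

Rows = 22.5 × 2 = 45.0 → 45 rows.
Stitches to remove: 18 → 9 shaping rows (at 2 st each).
45 / 9 = 5.00 → every 5 rows.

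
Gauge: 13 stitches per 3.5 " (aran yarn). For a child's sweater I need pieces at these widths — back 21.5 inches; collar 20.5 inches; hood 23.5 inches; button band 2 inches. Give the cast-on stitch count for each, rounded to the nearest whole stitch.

back 80; collar 76; hood 87; button band 7.

Rate = 13/3.5 = 3.714 sts per in.
back: 21.5 × 3.714 = 79.86 → 80.
collar: 20.5 × 3.714 = 76.14 → 76.
hood: 23.5 × 3.714 = 87.29 → 87.
button band: 2 × 3.714 = 7.43 → 7.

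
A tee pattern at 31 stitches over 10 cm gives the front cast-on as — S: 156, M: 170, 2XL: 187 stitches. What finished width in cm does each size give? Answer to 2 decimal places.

S 50.32 cm; M 54.84 cm; 2XL 60.32 cm.

31/10 = 3.1 sts per cm.
S: 156 / 3.1 = 50.323 → 50.32 cm.
M: 170 / 3.1 = 54.839 → 54.84 cm.
2XL: 187 / 3.1 = 60.323 → 60.32 cm.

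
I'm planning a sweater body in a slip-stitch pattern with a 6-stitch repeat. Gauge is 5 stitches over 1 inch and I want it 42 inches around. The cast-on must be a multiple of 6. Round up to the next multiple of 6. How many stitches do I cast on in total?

5 / 1 = 5 sts per inch.
42 × 5 = 210.00 sts.
Next multiple of 6: 210.

CO 210 sts.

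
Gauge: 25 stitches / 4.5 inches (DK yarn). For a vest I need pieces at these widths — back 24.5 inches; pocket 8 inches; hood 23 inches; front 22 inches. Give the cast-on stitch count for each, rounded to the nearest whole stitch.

Rate = 25/4.5 = 5.556 sts per in.
back: 24.5 × 5.556 = 136.11 → 136.
pocket: 8 × 5.556 = 44.44 → 44.
hood: 23 × 5.556 = 127.78 → 128.
front: 22 × 5.556 = 122.22 → 122.

back 136; pocket 44; hood 128; front 122.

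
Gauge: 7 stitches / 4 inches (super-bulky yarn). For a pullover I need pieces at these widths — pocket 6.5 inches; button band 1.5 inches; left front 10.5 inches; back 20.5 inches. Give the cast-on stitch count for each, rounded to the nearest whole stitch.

Rate = 7/4 = 1.75 sts per in.
pocket: 6.5 × 1.75 = 11.38 → 11.
button band: 1.5 × 1.75 = 2.62 → 3.
left front: 10.5 × 1.75 = 18.38 → 18.
back: 20.5 × 1.75 = 35.88 → 36.

pocket 11; button band 3; left front 18; back 36.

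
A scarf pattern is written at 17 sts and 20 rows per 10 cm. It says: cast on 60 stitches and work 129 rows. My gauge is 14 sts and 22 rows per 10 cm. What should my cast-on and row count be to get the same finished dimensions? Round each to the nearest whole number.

Cast on 49 stitches; work 142 rows.

Stitches: 60 × 14/17 = 49.41 → 49.
Rows: 129 × 22/20 = 141.90 → 142.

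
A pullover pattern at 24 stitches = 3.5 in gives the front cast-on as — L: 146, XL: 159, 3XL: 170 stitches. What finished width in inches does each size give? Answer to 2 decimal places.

L 21.29 inches; XL 23.19 inches; 3XL 24.79 inches.

24/3.5 = 6.857 sts per in.
L: 146 / 6.857 = 21.292 → 21.29 in.
XL: 159 / 6.857 = 23.188 → 23.19 in.
3XL: 170 / 6.857 = 24.792 → 24.79 in.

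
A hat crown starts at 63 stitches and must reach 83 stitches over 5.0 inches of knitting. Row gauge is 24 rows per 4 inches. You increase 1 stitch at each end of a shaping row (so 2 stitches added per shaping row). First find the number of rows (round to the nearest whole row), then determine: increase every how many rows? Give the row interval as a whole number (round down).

Rows = 5.0 × 6 = 30.0 → 30 rows.
Stitches to add: 20 → 10 shaping rows (at 2 st each).
30 / 10 = 3.00 → every 3 rows.

Increase every 3rd row.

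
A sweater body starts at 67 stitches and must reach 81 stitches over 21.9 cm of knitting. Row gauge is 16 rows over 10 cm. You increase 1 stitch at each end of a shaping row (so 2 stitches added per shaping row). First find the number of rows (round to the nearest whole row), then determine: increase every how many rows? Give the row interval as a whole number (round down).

Rows = 21.9 × 1.6 = 35.0 → 35 rows.
Stitches to add: 14 → 7 shaping rows (at 2 st each).
35 / 7 = 5.00 → every 5 rows.

Increase every 5th row.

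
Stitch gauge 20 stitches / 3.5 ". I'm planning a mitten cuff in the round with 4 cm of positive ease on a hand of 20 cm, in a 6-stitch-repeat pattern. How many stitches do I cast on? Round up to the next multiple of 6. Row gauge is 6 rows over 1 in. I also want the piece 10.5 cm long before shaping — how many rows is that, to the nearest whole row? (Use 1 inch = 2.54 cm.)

Finished = 20 + 4 = 24 cm.
24 cm × 1/2.54 = 9.45 inches.
20/3.5 = 5.714 sts per in; 9.45 × 5.714 = 53.99 sts.
Next multiple of 6 → 54.
10.5 cm = 4.13 inches; × 6 = 24.80 → 25 rows.

Cast on 54 stitches; work 25 rows.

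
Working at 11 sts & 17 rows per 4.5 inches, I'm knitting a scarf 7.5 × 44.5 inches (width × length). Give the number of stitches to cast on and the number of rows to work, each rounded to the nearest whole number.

Stitch gauge = 11/4.5 = 2.444 sts/in; 7.5 × 2.444 = 18.33 → 18 sts.
Row gauge = 17/4.5 = 3.778 rows/in; 44.5 × 3.778 = 168.11 → 168 rows.

Cast on 18 stitches and work 168 rows.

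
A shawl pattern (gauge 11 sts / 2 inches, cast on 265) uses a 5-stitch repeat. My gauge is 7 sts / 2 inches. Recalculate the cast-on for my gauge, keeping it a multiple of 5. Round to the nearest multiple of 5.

265 × 7 / 11 = 168.64.
Nearest multiple of 5: 170.

CO 170 sts.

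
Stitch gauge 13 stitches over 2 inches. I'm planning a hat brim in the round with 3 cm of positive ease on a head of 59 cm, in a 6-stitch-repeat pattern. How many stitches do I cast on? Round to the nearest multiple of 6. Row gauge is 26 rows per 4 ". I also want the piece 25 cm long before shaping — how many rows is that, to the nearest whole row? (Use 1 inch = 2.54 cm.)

Cast on 156 stitches; work 64 rows.

Finished = 59 + 3 = 62 cm.
62 cm × 1/2.54 = 24.41 inches.
13/2 = 6.5 sts per in; 24.41 × 6.5 = 158.66 sts.
Nearest multiple of 6 → 156.
25 cm = 9.84 inches; × 6.5 = 63.98 → 64 rows.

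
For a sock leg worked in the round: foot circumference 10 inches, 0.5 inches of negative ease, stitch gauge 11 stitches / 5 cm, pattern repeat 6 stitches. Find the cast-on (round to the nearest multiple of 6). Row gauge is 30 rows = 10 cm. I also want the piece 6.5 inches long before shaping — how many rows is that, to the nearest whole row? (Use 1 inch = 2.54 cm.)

Finished = 10 − 0.5 = 9.5 inches.
9.5 inches × 2.54 = 24.13 cm.
11/5 = 2.2 sts per cm; 24.13 × 2.2 = 53.09 sts.
Nearest multiple of 6 → 54.
6.5 inches = 16.51 cm; × 3 = 49.53 → 50 rows.

Cast on 54 stitches; work 50 rows.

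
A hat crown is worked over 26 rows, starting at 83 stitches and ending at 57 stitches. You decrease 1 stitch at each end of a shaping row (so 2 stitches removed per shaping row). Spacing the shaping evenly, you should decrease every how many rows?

Stitches to remove: |57 − 83| = 26.
Shaping rows needed: 26 / 2 = 13.
26 rows / 13 = every 2 rows.

Decrease every 2nd row.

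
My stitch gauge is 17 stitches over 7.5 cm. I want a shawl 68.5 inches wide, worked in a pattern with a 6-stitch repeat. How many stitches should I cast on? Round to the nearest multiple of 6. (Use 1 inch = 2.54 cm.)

CO 396 sts.

68.5 in = 68.5 × 2.54 = 173.99 cm.
17 / 7.5 = 2.267 sts/cm.
173.99 × 2.267 = 394.38 sts.
→ 396.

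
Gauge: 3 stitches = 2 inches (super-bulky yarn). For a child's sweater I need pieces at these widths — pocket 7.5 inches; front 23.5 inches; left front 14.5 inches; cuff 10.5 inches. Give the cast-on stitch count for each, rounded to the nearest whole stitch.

Rate = 3/2 = 1.5 sts per in.
pocket: 7.5 × 1.5 = 11.25 → 11.
front: 23.5 × 1.5 = 35.25 → 35.
left front: 14.5 × 1.5 = 21.75 → 22.
cuff: 10.5 × 1.5 = 15.75 → 16.

pocket 11; front 35; left front 22; cuff 16.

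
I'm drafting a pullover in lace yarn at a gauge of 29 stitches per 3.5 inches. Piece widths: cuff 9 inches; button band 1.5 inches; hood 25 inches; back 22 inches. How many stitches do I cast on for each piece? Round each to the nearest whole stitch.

cuff 75; button band 12; hood 207; back 182.

Rate = 29/3.5 = 8.286 sts per in.
cuff: 9 × 8.286 = 74.57 → 75.
button band: 1.5 × 8.286 = 12.43 → 12.
hood: 25 × 8.286 = 207.14 → 207.
back: 22 × 8.286 = 182.29 → 182.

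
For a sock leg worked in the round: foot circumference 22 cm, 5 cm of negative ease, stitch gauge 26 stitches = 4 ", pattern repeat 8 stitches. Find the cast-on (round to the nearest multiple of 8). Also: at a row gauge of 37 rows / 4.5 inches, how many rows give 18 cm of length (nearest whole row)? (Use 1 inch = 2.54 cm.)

Cast on 40 stitches; work 58 rows.

Finished = 22 − 5 = 17 cm.
17 cm × 1/2.54 = 6.69 inches.
26/4 = 6.5 sts per in; 6.69 × 6.5 = 43.50 sts.
Nearest multiple of 8 → 40.
18 cm = 7.09 inches; × 8.222 = 58.27 → 58 rows.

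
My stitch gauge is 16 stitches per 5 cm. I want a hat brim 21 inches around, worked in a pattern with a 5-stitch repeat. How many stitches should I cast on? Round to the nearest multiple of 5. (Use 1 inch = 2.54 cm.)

CO 170 sts.

21 in = 21 × 2.54 = 53.34 cm.
16 / 5 = 3.2 sts/cm.
53.34 × 3.2 = 170.69 sts.
→ 170.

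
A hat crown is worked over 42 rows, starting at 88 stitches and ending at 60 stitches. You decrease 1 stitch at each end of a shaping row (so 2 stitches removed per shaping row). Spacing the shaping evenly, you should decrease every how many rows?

Stitches to remove: |60 − 88| = 28.
Shaping rows needed: 28 / 2 = 14.
42 rows / 14 = every 3 rows.

Decrease every 3rd row.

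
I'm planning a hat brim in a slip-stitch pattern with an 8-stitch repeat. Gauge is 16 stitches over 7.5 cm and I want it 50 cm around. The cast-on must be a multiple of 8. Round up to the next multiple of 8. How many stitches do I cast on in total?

CO 112 sts.

16 / 7.5 = 2.133 sts per cm.
50 × 2.133 = 106.67 sts.
Next multiple of 8: 112.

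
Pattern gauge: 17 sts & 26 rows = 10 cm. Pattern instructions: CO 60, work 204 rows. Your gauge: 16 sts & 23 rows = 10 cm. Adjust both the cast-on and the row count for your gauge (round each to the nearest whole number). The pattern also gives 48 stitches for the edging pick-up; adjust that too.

Stitches: 60 × 16/17 = 56.47 → 56.
Rows: 204 × 23/26 = 180.46 → 180.
edging pick-up: 48 × 16/17 = 45.18 → 45.

Cast on 56 stitches; work 180 rows; edging pick-up 45 stitches.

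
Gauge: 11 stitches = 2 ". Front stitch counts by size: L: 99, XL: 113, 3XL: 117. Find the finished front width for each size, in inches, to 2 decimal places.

11/2 = 5.5 sts per in.
L: 99 / 5.5 = 18.000 → 18.00 in.
XL: 113 / 5.5 = 20.545 → 20.55 in.
3XL: 117 / 5.5 = 21.273 → 21.27 in.

L 18.00 inches; XL 20.55 inches; 3XL 21.27 inches.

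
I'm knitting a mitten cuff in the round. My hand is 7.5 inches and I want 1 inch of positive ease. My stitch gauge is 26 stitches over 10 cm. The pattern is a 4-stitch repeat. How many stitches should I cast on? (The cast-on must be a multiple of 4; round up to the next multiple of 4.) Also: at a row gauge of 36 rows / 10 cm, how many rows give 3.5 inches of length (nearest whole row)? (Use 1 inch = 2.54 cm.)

Cast on 60 stitches; work 32 rows.

Finished = 7.5 + 1 = 8.5 inches.
8.5 inches × 2.54 = 21.59 cm.
26/10 = 2.6 sts per cm; 21.59 × 2.6 = 56.13 sts.
Next multiple of 4 → 60.
3.5 inches = 8.89 cm; × 3.6 = 32.00 → 32 rows.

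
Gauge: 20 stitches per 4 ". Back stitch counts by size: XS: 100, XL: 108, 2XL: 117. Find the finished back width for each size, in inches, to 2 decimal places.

20/4 = 5 sts per in.
XS: 100 / 5 = 20.000 → 20.00 in.
XL: 108 / 5 = 21.600 → 21.60 in.
2XL: 117 / 5 = 23.400 → 23.40 in.

XS 20.00 inches; XL 21.60 inches; 2XL 23.40 inches.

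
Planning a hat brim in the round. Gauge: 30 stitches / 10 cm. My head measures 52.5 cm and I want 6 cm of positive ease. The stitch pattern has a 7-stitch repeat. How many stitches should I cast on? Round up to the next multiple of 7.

CO 182 sts.

Finished = 52.5 + 6 = 58.5 cm.
30 / 10 = 3 sts/cm.
58.5 × 3 = 175.50 sts.
Next multiple of 7: 182.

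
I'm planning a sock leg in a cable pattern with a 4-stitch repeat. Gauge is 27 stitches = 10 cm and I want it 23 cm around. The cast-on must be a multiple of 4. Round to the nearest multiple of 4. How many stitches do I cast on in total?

27 / 10 = 2.7 sts per cm.
23 × 2.7 = 62.10 sts.
Nearest multiple of 4: 64.

CO 64 sts.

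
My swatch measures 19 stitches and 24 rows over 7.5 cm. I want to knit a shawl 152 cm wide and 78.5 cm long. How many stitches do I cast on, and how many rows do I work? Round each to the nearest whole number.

Stitch gauge = 19/7.5 = 2.533 sts/cm; 152 × 2.533 = 385.07 → 385 sts.
Row gauge = 24/7.5 = 3.2 rows/cm; 78.5 × 3.2 = 251.20 → 251 rows.

Cast on 385 stitches and work 251 rows.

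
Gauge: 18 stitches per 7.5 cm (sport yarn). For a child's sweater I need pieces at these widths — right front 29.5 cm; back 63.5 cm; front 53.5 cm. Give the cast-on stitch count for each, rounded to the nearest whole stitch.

right front 71; back 152; front 128.

Rate = 18/7.5 = 2.4 sts per cm.
right front: 29.5 × 2.4 = 70.80 → 71.
back: 63.5 × 2.4 = 152.40 → 152.
front: 53.5 × 2.4 = 128.40 → 128.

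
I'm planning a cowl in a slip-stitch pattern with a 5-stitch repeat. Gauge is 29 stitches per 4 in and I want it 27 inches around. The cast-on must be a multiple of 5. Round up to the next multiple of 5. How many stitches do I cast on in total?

29 / 4 = 7.25 sts per inch.
27 × 7.25 = 195.75 sts.
Next multiple of 5: 200.

200 stitches.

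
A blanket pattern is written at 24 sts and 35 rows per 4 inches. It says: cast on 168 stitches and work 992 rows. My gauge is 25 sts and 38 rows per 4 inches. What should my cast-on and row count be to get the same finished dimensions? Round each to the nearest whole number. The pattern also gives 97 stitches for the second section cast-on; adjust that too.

Cast on 175 stitches; work 1077 rows; second section cast-on 101 stitches.

Stitches: 168 × 25/24 = 175.00 → 175.
Rows: 992 × 38/35 = 1077.03 → 1077.
second section cast-on: 97 × 25/24 = 101.04 → 101.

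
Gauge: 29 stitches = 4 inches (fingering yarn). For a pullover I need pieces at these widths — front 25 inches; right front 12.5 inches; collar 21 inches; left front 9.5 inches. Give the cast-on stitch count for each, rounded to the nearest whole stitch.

Rate = 29/4 = 7.25 sts per in.
front: 25 × 7.25 = 181.25 → 181.
right front: 12.5 × 7.25 = 90.62 → 91.
collar: 21 × 7.25 = 152.25 → 152.
left front: 9.5 × 7.25 = 68.88 → 69.

front 181; right front 91; collar 152; left front 69.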